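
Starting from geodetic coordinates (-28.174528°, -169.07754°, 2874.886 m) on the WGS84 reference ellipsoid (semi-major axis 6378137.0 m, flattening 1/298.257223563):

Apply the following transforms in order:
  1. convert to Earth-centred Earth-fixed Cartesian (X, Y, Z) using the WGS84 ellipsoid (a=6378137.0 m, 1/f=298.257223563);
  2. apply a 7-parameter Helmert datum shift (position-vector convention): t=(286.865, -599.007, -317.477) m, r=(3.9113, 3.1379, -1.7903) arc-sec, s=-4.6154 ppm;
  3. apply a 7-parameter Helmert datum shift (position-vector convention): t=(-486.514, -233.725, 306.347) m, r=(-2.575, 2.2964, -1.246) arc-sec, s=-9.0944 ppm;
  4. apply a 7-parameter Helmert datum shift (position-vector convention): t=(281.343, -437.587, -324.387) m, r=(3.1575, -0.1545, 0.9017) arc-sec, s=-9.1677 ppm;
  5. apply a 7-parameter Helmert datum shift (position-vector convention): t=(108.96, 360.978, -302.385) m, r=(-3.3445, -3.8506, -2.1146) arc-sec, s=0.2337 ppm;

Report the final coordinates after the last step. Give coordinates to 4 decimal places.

start: φ=-28.174528°, λ=-169.077540°, h=2874.886 m
→ ECEF (a=6378137.000, f=1/298.257223563): X=-5527173.1804, Y=-1066612.9632, Z=-2994926.2166
→ Helmert 7p (PV): X=-5526915.6245, Y=-1067102.2828, Z=-2995166.0121
→ Helmert 7p (PV): X=-5527391.6663, Y=-1067330.3077, Z=-2994757.5723
→ Helmert 7p (PV): X=-5527052.7408, Y=-1067736.4296, Z=-2995074.9830
→ Helmert 7p (PV): X=-5526900.1060, Y=-1067367.6024, Z=-2995463.9354

X=-5526900.1060 m, Y=-1067367.6024 m, Z=-2995463.9354 m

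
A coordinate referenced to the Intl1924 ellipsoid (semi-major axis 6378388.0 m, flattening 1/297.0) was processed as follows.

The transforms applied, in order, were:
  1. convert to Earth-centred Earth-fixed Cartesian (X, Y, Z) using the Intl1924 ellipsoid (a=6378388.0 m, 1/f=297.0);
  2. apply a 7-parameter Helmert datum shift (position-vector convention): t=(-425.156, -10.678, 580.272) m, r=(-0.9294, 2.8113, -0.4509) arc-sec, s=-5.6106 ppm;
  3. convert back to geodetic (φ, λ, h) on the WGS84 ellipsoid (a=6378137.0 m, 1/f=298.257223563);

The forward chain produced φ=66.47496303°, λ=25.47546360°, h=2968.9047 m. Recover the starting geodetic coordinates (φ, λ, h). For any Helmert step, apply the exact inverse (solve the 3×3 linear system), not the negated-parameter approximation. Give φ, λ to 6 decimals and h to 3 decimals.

start: φ=66.474963°, λ=25.475464°, h=2968.905 m
→ ECEF (a=6378137.000, f=1/298.257223563): X=2305864.0023, Y=1098628.8386, Z=5828011.1272
→ Helmert⁻¹: X=2306220.2701, Y=1098624.4643, Z=5827499.9338
→ geod (Bowring, a=6378388.000): φ=66.47110700°, λ=25.47193800°, h=2453.6120 m

φ=66.471107°, λ=25.471938°, h=2453.612 m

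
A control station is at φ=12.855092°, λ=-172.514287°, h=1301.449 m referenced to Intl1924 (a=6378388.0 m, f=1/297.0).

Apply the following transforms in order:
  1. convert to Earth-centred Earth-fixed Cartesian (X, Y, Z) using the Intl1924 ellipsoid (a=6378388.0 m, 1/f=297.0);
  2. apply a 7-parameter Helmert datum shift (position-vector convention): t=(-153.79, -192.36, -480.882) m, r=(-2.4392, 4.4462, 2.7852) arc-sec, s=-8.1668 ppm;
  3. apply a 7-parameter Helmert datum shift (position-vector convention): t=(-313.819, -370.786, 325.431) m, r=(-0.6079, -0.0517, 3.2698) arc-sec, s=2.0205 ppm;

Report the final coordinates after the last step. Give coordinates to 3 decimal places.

start: φ=12.855092°, λ=-172.514287°, h=1301.449 m
→ ECEF (a=6378388.000, f=1/297.0): X=-6167805.3351, Y=-810442.3973, Z=1410086.2570
→ Helmert 7p (PV): X=-6167867.4153, Y=-810694.7470, Z=1409736.3938
→ Helmert 7p (PV): X=-6168181.1983, Y=-811160.7922, Z=1410065.5165

X=-6168181.198 m, Y=-811160.792 m, Z=1410065.516 m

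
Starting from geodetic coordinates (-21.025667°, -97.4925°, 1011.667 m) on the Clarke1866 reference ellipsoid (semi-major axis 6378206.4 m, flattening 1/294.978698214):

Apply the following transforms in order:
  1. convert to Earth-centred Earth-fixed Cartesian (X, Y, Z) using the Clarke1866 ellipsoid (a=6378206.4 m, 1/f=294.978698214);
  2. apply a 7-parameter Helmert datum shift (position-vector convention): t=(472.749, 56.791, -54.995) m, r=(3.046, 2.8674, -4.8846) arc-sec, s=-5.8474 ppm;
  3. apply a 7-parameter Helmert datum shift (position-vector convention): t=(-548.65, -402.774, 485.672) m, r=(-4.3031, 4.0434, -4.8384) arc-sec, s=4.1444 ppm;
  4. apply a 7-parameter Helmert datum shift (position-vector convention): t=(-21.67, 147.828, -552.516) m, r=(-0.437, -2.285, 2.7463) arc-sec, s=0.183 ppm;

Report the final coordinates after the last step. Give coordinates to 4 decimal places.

start: φ=-21.025667°, λ=-97.492500°, h=1011.667 m
→ ECEF (a=6378206.400, f=1/294.978698214): X=-776782.3498, Y=-5906221.8582, Z=-2274276.3639
→ Helmert 7p (PV): X=-776476.5401, Y=-5906078.5511, Z=-2274394.4811
→ Helmert 7p (PV): X=-777211.5339, Y=-5906535.0368, Z=-2273779.8006
→ Helmert 7p (PV): X=-777129.5150, Y=-5906403.4552, Z=-2274328.8288

X=-777129.5150 m, Y=-5906403.4552 m, Z=-2274328.8288 m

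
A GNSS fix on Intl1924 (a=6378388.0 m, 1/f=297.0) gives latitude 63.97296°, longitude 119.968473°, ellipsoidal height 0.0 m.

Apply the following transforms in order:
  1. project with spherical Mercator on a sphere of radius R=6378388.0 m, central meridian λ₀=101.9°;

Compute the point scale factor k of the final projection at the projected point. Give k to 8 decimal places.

start: φ=63.972960°, λ=119.968473°, h=0.000 m
→ into merc (λ₀=101.9°): φ=63.97296000°, λ−λ₀=18.06847300°
scale k = 2.27896713

2.27896713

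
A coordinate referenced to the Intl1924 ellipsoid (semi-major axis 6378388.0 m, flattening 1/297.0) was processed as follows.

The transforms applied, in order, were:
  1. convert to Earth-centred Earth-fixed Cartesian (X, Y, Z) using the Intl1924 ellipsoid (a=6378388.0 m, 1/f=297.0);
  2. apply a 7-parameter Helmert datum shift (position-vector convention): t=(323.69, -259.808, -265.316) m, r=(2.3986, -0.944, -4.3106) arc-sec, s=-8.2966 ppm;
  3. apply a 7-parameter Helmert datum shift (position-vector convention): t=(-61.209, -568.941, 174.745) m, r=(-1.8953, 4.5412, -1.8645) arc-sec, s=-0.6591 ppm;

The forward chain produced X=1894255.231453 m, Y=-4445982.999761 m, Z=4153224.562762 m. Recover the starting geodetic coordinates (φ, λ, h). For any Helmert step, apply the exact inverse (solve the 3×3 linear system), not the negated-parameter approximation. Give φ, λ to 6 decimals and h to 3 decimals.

start: X=1894255.2315, Y=-4445982.9998, Z=4153224.5628 m
→ Helmert⁻¹: X=1894266.4378, Y=-4445438.0268, Z=4153053.4122
→ Helmert⁻¹: X=1894070.3657, Y=-4445127.2173, Z=4153396.2097
→ geod (Bowring, a=6378388.000): φ=40.87307500°, λ=-66.92112800°, h=2369.8430 m

φ=40.873075°, λ=-66.921128°, h=2369.843 m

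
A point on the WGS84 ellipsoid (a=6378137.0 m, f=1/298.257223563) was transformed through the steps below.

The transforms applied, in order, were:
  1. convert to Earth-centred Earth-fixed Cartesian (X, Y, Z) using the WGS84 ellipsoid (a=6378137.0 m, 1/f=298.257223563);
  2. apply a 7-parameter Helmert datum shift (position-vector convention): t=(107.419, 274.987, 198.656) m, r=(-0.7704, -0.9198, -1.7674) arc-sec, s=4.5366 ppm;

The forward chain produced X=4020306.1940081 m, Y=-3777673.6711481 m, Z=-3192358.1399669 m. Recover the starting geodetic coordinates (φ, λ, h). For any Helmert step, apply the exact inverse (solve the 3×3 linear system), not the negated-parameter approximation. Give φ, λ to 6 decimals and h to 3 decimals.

start: X=4020306.1940, Y=-3777673.6711, Z=-3192358.1400 m
→ Helmert⁻¹: X=4020198.6715, Y=-3777885.1474, Z=-3192574.3504
→ geod (Bowring, a=6378137.000): φ=-30.22534400°, λ=-43.22019400°, h=1175.2140 m

φ=-30.225344°, λ=-43.220194°, h=1175.214 m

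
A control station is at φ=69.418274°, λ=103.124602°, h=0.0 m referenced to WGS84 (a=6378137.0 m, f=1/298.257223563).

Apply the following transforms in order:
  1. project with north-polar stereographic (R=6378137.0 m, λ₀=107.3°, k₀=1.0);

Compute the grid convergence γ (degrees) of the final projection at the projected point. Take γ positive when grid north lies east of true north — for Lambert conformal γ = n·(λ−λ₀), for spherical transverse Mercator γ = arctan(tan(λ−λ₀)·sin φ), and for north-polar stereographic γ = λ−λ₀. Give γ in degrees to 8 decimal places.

start: φ=69.418274°, λ=103.124602°, h=0.000 m
→ into stereo (λ₀=107.3°): φ=69.41827400°, λ−λ₀=-4.17539800°
convergence γ = -4.17539800°

-4.17539800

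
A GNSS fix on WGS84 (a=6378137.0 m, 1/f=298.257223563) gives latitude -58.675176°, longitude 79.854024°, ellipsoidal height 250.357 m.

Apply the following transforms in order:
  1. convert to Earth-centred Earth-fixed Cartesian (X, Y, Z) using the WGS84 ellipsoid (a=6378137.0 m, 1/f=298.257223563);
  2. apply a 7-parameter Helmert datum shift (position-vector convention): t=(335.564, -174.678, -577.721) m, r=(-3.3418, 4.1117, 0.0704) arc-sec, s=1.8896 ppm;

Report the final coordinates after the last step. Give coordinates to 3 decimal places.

X=585804.585 m, Y=3271944.739 m, Z=-5426079.345 m

start: φ=-58.675176°, λ=79.854024°, h=250.357 m
→ ECEF (a=6378137.000, f=1/298.257223563): X=585577.1825, Y=3272200.9346, Z=-5425426.6845
→ Helmert 7p (PV): X=585804.5851, Y=3271944.7394, Z=-5426079.3450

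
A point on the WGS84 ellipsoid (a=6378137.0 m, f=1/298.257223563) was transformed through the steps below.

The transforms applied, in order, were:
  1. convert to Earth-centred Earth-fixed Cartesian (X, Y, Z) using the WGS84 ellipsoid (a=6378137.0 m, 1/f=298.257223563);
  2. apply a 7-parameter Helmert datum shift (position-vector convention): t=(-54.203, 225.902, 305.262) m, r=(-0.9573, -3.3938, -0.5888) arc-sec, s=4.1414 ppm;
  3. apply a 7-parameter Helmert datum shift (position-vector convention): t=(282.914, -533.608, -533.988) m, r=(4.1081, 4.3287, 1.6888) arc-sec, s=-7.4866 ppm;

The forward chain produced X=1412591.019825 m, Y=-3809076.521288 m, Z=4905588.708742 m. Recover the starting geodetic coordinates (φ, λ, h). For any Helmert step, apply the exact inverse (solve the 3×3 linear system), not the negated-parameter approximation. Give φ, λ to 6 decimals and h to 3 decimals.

start: X=1412591.0198, Y=-3809076.5213, Z=4905588.7087 m
→ Helmert⁻¹: X=1412184.5337, Y=-3808485.2726, Z=4906264.9157
→ Helmert⁻¹: X=1412324.4801, Y=-3808714.1385, Z=4905898.4217
→ geod (Bowring, a=6378137.000): φ=50.56368100°, λ=-69.65451500°, h=3940.0570 m

φ=50.563681°, λ=-69.654515°, h=3940.057 m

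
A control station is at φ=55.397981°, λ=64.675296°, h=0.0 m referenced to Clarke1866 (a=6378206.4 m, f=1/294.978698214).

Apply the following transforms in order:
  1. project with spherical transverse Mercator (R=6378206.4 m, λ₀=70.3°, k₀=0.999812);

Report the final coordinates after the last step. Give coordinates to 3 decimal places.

start: φ=55.397981°, λ=64.675296°, h=0.000 m
→ tm (R=6378206.4, λ₀=70.3°): E=-355300.8558, N=6180156.7822

E=-355300.856 m, N=6180156.782 m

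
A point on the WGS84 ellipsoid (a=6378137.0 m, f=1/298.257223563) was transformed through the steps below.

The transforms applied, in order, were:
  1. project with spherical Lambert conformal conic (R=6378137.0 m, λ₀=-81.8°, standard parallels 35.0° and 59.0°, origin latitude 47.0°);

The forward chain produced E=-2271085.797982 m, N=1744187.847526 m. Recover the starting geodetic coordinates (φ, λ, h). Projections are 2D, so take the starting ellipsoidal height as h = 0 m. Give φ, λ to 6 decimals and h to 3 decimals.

φ=57.492223°, λ=-121.707549°, h=0.000 m

start: E=-2271085.7980, N=1744187.8475 m
→ lcc⁻¹: φ=57.49222300°, λ=-121.70754900°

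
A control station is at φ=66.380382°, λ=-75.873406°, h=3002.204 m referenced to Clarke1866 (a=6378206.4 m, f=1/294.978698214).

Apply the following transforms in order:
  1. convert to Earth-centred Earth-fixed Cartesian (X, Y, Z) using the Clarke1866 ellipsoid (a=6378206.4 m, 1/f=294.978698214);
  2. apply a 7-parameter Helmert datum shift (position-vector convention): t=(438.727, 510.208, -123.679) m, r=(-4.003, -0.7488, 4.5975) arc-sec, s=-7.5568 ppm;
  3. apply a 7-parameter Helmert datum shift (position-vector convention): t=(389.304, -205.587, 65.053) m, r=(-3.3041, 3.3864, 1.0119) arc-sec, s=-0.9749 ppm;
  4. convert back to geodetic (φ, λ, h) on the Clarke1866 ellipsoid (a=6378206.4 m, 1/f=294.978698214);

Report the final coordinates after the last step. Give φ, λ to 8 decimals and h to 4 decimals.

start: φ=66.380382°, λ=-75.873406°, h=3002.204 m
→ ECEF (a=6378206.400, f=1/294.978698214): X=625784.0596, Y=-2486465.6443, Z=5823632.3831
→ Helmert 7p (PV): X=626252.3376, Y=-2485809.6795, Z=5823515.2225
→ Helmert 7p (PV): X=626748.8348, Y=-2485916.4855, Z=5823604.1360
→ geod (Bowring, a=6378206.400): φ=66.38271849°, λ=-75.84950106°, h=2857.3877 m

φ=66.38271849°, λ=-75.84950106°, h=2857.3877 m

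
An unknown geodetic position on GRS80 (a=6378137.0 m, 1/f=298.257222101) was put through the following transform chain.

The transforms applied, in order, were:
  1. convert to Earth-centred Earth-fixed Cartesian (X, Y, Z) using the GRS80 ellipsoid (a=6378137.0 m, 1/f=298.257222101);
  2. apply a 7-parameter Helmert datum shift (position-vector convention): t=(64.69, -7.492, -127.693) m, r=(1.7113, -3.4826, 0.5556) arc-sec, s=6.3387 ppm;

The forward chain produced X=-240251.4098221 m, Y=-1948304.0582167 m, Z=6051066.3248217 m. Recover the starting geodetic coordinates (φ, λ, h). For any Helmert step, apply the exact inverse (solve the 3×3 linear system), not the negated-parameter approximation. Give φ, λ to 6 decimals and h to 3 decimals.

start: X=-240251.4098, Y=-1948304.0582, Z=6051066.3248 m
→ Helmert⁻¹: X=-240217.6556, Y=-1948233.3653, Z=6051175.8810
→ geod (Bowring, a=6378137.000): φ=72.13966200°, λ=-97.02910600°, h=2828.1070 m

φ=72.139662°, λ=-97.029106°, h=2828.107 m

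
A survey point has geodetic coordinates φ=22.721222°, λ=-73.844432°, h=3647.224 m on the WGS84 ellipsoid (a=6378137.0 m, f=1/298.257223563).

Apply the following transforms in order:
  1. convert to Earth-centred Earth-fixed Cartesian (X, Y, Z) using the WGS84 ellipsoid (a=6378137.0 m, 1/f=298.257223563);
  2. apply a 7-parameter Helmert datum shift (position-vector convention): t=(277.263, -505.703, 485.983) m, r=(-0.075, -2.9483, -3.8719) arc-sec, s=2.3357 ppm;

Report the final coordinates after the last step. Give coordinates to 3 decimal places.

start: φ=22.721222°, λ=-73.844432°, h=3647.224 m
→ ECEF (a=6378137.000, f=1/298.257223563): X=1638722.4163, Y=-5656889.9346, Z=2449680.5861
→ Helmert 7p (PV): X=1638862.3031, Y=-5657438.7210, Z=2450197.7713

X=1638862.303 m, Y=-5657438.721 m, Z=2450197.771 m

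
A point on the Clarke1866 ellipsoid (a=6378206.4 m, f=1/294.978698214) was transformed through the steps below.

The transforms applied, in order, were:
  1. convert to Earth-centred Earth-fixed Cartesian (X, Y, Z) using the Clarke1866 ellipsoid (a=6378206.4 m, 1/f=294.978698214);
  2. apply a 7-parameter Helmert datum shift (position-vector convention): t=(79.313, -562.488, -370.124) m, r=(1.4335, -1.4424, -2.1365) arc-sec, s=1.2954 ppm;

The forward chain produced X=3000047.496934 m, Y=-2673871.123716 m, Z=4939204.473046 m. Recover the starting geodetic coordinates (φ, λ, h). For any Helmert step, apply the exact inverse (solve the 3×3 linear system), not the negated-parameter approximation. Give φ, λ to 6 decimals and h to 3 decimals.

start: X=3000047.4969, Y=-2673871.1237, Z=4939204.4730 m
→ Helmert⁻¹: X=3000026.5295, Y=-2673239.7693, Z=4939565.7978
→ geod (Bowring, a=6378206.400): φ=51.06250900°, λ=-41.70333900°, h=2380.8740 m

φ=51.062509°, λ=-41.703339°, h=2380.874 m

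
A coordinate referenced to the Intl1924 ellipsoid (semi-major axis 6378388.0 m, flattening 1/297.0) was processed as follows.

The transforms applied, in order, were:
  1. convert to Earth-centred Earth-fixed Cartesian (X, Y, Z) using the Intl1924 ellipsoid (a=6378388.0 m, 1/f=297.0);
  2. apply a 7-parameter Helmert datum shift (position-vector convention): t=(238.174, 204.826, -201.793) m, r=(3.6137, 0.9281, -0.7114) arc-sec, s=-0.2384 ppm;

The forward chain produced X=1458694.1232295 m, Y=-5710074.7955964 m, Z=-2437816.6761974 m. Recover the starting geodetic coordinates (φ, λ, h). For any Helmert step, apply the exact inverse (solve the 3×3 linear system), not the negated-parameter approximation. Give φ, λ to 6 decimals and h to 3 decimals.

φ=-22.605937°, λ=-75.672257°, h=2565.634 m

start: X=1458694.1232, Y=-5710074.7956, Z=-2437816.6762 m
→ Helmert⁻¹: X=1458486.9593, Y=-5710318.6571, Z=-2437508.8586
→ geod (Bowring, a=6378388.000): φ=-22.60593700°, λ=-75.67225700°, h=2565.6340 m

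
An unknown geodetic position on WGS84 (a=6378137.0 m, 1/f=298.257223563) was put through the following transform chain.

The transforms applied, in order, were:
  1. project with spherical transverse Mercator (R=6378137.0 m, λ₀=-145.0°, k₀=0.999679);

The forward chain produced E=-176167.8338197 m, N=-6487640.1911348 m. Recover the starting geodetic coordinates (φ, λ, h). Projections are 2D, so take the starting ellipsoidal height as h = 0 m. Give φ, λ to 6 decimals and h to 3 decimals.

φ=-58.262799°, λ=-148.010084°, h=0.000 m

start: E=-176167.8338, N=-6487640.1911 m
→ tm⁻¹: φ=-58.26279900°, λ=-148.01008400°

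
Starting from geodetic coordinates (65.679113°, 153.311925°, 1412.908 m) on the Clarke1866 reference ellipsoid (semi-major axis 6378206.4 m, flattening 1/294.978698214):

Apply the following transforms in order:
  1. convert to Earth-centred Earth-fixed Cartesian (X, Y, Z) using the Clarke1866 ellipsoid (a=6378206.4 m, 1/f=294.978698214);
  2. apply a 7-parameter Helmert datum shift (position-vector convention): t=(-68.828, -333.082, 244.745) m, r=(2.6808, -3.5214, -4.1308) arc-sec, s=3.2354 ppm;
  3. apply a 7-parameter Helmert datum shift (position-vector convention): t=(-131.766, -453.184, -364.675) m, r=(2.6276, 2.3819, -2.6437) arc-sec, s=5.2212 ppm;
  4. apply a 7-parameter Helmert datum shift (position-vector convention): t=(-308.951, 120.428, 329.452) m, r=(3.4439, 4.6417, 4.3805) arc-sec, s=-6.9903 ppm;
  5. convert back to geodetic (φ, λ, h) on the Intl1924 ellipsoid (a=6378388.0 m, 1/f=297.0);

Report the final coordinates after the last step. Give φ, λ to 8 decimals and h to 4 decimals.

start: φ=65.679113°, λ=153.311925°, h=1412.908 m
→ ECEF (a=6378206.400, f=1/294.978698214): X=-2354135.0942, Y=1183392.7601, Z=5790399.9714
→ Helmert 7p (PV): X=-2354286.6946, Y=1183035.3951, Z=5790638.6407
→ Helmert 7p (PV): X=-2354348.7204, Y=1182544.7959, Z=5790346.4574
→ Helmert 7p (PV): X=-2354536.0249, Y=1182510.2802, Z=5790708.1583
→ geod (Bowring, a=6378388.000): φ=65.67957268°, λ=153.33298657°, h=1374.8936 m

φ=65.67957268°, λ=153.33298657°, h=1374.8936 m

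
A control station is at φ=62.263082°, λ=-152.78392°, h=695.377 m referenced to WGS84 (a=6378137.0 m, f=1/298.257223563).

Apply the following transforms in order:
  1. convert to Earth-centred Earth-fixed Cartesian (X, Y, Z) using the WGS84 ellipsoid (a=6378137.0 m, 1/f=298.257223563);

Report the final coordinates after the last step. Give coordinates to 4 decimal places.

start: φ=62.263082°, λ=-152.783920°, h=695.377 m
→ ECEF (a=6378137.000, f=1/298.257223563): X=-2647057.0497, Y=-1361341.7820, Z=5622836.0747

X=-2647057.0497 m, Y=-1361341.7820 m, Z=5622836.0747 m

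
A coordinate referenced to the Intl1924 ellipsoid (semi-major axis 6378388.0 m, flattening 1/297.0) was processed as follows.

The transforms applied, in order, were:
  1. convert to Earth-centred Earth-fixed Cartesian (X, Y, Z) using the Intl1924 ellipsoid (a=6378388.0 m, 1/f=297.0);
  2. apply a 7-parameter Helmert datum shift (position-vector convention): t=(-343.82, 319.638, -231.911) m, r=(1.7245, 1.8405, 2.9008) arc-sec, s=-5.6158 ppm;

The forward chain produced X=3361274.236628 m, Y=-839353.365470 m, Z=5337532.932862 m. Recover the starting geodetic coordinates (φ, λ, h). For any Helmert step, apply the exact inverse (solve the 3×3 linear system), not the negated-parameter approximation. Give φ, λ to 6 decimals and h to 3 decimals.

φ=57.188075°, λ=-14.024789°, h=525.767 m

start: X=3361274.2366, Y=-839353.3655, Z=5337532.9329 m
→ Helmert⁻¹: X=3361577.4966, Y=-839680.3669, Z=5337831.8354
→ geod (Bowring, a=6378388.000): φ=57.18807500°, λ=-14.02478900°, h=525.7670 m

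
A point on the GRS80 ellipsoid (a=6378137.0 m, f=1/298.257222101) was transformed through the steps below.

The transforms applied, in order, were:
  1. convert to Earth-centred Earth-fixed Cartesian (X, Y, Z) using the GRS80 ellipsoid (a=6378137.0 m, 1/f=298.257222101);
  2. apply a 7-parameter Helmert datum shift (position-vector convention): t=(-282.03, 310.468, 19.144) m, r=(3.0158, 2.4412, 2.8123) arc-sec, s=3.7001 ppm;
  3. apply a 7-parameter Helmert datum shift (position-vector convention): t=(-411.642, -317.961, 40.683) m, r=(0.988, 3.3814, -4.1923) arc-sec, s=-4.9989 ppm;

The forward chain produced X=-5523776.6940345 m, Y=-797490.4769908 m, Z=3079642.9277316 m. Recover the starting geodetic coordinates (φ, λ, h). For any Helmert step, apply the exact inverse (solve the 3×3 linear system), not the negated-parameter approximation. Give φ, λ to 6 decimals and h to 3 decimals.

start: X=-5523776.6940, Y=-797490.4770, Z=3079642.9277 m
→ Helmert⁻¹: X=-5523426.9427, Y=-797274.0130, Z=3079530.9101
→ Helmert⁻¹: X=-5523171.7956, Y=-797461.2000, Z=3079446.6631
→ geod (Bowring, a=6378137.000): φ=29.05422100°, λ=-171.78414700°, h=598.5610 m

φ=29.054221°, λ=-171.784147°, h=598.561 m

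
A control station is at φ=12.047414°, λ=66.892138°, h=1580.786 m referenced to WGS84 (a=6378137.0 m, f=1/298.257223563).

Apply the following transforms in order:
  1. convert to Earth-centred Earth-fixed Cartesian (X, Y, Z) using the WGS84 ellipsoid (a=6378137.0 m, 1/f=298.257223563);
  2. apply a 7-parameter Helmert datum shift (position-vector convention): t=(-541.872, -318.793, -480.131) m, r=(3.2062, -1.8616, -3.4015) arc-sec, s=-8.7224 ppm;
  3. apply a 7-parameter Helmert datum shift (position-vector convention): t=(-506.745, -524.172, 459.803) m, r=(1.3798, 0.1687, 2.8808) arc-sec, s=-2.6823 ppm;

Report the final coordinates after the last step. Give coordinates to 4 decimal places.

X=2447943.6404 m, Y=5738512.4834 m, Z=1322974.7511 m

start: φ=12.047414°, λ=66.892138°, h=1580.786 m
→ ECEF (a=6378137.000, f=1/298.257223563): X=2449016.5497, Y=5739456.5020, Z=1322862.4599
→ Helmert 7p (PV): X=2448536.0255, Y=5739026.6984, Z=1322482.1071
→ Helmert 7p (PV): X=2447943.6404, Y=5738512.4834, Z=1322974.7511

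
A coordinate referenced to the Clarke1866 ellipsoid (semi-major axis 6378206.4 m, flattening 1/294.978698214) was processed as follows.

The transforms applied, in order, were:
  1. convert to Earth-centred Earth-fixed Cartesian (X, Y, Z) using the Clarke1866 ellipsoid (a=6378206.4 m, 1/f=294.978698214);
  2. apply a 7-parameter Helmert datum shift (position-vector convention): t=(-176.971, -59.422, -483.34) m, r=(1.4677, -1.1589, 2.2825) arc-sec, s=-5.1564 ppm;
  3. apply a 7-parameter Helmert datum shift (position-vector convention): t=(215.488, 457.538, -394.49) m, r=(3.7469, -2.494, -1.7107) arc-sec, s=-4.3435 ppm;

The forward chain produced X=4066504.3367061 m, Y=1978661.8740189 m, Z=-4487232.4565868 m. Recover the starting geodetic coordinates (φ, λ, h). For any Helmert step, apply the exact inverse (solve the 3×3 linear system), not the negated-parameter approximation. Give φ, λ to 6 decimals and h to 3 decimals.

φ=-44.968485°, λ=25.941092°, h=2619.378 m

start: X=4066504.3367, Y=1978661.8740, Z=-4487232.4566 m
→ Helmert⁻¹: X=4066235.8516, Y=1978165.1451, Z=-4486942.5555
→ Helmert⁻¹: X=4066430.4733, Y=1978157.8447, Z=-4486519.2726
→ geod (Bowring, a=6378206.400): φ=-44.96848500°, λ=25.94109200°, h=2619.3780 m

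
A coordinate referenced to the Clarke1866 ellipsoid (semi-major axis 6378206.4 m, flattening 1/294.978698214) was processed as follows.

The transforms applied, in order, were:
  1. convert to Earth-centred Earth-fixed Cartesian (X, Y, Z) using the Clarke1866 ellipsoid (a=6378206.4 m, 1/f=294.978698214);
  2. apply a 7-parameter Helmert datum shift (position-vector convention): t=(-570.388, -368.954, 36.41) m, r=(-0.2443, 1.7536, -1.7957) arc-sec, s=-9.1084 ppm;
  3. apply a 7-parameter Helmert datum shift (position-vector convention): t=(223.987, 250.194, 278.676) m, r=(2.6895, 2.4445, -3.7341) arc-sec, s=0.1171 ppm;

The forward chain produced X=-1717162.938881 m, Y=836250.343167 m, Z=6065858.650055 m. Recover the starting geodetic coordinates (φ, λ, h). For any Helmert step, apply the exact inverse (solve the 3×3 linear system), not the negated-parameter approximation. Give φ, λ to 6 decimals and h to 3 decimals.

φ=72.633472°, λ=154.027599°, h=603.568 m

start: X=-1717162.9389, Y=836250.3432, Z=6065858.6501 m
→ Helmert⁻¹: X=-1717473.7446, Y=836048.0482, Z=6065548.0082
→ Helmert⁻¹: X=-1716977.8440, Y=836402.4890, Z=6065553.2393
→ geod (Bowring, a=6378206.400): φ=72.63347200°, λ=154.02759900°, h=603.5680 m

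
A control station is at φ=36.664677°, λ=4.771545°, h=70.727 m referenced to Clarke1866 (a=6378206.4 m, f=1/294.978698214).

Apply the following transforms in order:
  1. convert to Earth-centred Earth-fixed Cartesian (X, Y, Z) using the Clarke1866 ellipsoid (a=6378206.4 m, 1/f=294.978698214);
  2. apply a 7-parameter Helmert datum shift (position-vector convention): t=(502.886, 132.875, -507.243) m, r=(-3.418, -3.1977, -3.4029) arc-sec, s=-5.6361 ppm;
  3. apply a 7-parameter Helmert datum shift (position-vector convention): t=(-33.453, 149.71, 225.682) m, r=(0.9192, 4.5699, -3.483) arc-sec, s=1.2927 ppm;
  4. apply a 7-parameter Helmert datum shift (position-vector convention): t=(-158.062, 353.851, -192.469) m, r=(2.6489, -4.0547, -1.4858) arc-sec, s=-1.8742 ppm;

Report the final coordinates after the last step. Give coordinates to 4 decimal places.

start: φ=36.664677°, λ=4.771545°, h=70.727 m
→ ECEF (a=6378206.400, f=1/294.978698214): X=5104728.3968, Y=426103.0710, Z=3787459.2167
→ Helmert 7p (PV): X=5105150.8255, Y=426212.0899, Z=3787002.7039
→ Helmert 7p (PV): X=5105215.0720, Y=426259.2684, Z=3787122.0734
→ Helmert 7p (PV): X=5104976.0662, Y=426526.9109, Z=3787028.3375

X=5104976.0662 m, Y=426526.9109 m, Z=3787028.3375 m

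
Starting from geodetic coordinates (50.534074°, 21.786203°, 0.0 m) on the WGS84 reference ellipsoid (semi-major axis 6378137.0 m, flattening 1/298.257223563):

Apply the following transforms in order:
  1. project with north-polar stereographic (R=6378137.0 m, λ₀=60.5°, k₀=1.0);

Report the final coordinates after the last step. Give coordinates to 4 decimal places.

start: φ=50.534074°, λ=21.786203°, h=0.000 m
→ stereo (R=6378137.0, λ₀=60.5°): E=-2861775.6139, N=-3570317.6128

E=-2861775.6139 m, N=-3570317.6128 m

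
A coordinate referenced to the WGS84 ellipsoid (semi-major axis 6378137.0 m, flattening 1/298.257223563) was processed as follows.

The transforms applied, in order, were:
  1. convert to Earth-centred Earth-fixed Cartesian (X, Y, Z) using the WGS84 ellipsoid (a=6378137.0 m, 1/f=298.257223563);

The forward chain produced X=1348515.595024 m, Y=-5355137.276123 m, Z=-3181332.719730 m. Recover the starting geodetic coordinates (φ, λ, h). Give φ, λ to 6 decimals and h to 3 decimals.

φ=-30.112398°, λ=-75.865806°, h=348.189 m

start: X=1348515.5950, Y=-5355137.2761, Z=-3181332.7197 m
→ geod (Bowring, a=6378137.000): φ=-30.11239800°, λ=-75.86580600°, h=348.1890 m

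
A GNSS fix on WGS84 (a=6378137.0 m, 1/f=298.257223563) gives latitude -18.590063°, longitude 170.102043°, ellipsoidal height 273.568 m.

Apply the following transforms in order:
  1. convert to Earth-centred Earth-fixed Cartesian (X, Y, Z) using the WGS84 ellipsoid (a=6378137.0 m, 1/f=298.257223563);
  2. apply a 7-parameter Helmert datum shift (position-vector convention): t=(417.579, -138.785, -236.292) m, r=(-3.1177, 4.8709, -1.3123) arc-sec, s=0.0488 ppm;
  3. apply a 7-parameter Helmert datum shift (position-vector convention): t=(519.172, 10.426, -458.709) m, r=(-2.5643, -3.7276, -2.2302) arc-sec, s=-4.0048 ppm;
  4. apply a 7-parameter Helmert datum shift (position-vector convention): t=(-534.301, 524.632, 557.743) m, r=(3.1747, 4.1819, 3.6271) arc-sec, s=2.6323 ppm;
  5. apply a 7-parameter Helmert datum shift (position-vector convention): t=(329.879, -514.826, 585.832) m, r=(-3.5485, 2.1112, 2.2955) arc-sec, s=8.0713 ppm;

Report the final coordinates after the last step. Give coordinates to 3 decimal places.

X=-5957042.291 m, Y=1039317.822 m, Z=-2019861.367 m

start: φ=-18.590063°, λ=170.102043°, h=273.568 m
→ ECEF (a=6378137.000, f=1/298.257223563): X=-5957649.5686, Y=1039557.3982, Z=-2020480.5534
→ Helmert 7p (PV): X=-5957273.3797, Y=1039426.0281, Z=-2020591.9683
→ Helmert 7p (PV): X=-5956682.5956, Y=1039471.5830, Z=-2021163.1663
→ Helmert 7p (PV): X=-5957291.8333, Y=1039925.3132, Z=-2020473.9760
→ Helmert 7p (PV): X=-5957042.2912, Y=1039317.8223, Z=-2019861.3668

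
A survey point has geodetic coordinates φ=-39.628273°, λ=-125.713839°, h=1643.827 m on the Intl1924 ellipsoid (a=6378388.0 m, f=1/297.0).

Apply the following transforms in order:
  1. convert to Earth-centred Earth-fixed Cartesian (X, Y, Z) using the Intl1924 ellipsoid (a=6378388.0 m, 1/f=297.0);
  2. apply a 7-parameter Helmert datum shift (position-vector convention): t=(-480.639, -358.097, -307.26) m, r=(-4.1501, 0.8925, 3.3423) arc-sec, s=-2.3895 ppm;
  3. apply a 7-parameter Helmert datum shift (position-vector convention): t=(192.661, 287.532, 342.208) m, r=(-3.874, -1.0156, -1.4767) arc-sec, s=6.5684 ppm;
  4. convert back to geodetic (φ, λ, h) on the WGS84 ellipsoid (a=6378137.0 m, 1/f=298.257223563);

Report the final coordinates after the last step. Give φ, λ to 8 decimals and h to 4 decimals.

start: φ=-39.628273°, λ=-125.713839°, h=1643.827 m
→ ECEF (a=6378388.000, f=1/297.0): X=-2872351.2865, Y=-3995263.0761, Z=-4047398.3697
→ Helmert 7p (PV): X=-2872777.8361, Y=-3995739.6042, Z=-4047603.1444
→ Helmert 7p (PV): X=-2872612.7217, Y=-3995533.7720, Z=-4047226.6204
→ geod (Bowring, a=6378137.000): φ=-39.62413563°, λ=-125.71447070°, h=2035.0286 m

φ=-39.62413563°, λ=-125.71447070°, h=2035.0286 m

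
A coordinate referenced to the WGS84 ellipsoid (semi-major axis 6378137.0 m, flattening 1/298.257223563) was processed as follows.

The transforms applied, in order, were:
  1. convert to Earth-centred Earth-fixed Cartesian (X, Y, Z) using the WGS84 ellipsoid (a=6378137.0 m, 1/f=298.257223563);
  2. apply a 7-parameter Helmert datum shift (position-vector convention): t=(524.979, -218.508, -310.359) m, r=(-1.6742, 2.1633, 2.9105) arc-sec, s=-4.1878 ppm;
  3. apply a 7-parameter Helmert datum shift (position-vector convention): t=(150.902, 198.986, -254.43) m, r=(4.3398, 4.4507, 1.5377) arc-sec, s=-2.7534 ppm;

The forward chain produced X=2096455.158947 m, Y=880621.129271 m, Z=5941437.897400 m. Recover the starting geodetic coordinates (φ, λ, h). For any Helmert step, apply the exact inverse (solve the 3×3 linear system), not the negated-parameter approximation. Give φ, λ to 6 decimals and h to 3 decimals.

φ=69.193677°, λ=22.794420°, h=2587.220 m

start: X=2096455.1589, Y=880621.1293, Z=5941437.8974 m
→ Helmert⁻¹: X=2096188.3849, Y=880533.9542, Z=5941735.3916
→ Helmert⁻¹: X=2095622.2884, Y=880678.3498, Z=5942099.7619
→ geod (Bowring, a=6378137.000): φ=69.19367700°, λ=22.79442000°, h=2587.2200 m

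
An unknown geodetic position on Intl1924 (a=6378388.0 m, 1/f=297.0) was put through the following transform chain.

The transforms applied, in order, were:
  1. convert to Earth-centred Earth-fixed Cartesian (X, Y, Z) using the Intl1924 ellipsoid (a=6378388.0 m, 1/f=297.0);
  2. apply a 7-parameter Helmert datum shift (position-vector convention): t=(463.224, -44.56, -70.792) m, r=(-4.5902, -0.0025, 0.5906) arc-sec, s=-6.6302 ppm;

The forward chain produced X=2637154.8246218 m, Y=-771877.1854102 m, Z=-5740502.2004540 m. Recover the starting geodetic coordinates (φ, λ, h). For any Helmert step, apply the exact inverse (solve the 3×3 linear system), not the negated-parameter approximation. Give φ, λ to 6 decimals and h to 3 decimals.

φ=-64.574945°, λ=-16.313822°, h=3138.502 m

start: X=2637154.8246, Y=-771877.1854, Z=-5740502.2005 m
→ Helmert⁻¹: X=2636706.8033, Y=-771717.5442, Z=-5740486.6746
→ geod (Bowring, a=6378388.000): φ=-64.57494500°, λ=-16.31382200°, h=3138.5020 m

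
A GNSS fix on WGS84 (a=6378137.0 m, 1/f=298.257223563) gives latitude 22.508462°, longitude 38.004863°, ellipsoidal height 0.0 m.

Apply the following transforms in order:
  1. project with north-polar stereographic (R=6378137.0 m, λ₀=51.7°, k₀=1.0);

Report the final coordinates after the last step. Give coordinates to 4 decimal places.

E=-2017657.3498 m, N=-8279817.1334 m

start: φ=22.508462°, λ=38.004863°, h=0.000 m
→ stereo (R=6378137.0, λ₀=51.7°): E=-2017657.3498, N=-8279817.1334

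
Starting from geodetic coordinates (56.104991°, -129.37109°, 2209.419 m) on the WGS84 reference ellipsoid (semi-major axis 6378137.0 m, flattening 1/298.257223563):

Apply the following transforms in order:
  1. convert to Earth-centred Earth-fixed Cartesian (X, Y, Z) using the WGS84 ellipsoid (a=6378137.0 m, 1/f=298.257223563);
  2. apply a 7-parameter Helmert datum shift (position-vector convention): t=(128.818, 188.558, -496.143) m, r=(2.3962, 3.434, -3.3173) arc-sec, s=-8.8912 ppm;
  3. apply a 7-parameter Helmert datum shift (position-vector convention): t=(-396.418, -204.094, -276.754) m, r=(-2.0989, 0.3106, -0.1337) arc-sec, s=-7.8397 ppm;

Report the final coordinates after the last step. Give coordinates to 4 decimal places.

X=-2262477.7523 m, Y=-2756940.4028 m, Z=5271980.2474 m

start: φ=56.104991°, λ=-129.371090°, h=2209.419 m
→ ECEF (a=6378137.000, f=1/298.257223563): X=-2262297.5970, Y=-2757001.2369, Z=5272804.2647
→ Helmert 7p (PV): X=-2262105.2207, Y=-2756813.0365, Z=5272266.8756
→ Helmert 7p (PV): X=-2262477.7523, Y=-2756940.4028, Z=5271980.2474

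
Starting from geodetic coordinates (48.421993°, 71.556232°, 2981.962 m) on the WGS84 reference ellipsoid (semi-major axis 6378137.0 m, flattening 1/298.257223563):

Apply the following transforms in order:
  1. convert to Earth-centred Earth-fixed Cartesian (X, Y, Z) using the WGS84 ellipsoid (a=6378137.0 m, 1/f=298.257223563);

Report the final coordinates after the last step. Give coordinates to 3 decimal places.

start: φ=48.421993°, λ=71.556232°, h=2981.962 m
→ ECEF (a=6378137.000, f=1/298.257223563): X=1342282.4375, Y=4024782.1758, Z=4750376.0913

X=1342282.438 m, Y=4024782.176 m, Z=4750376.091 m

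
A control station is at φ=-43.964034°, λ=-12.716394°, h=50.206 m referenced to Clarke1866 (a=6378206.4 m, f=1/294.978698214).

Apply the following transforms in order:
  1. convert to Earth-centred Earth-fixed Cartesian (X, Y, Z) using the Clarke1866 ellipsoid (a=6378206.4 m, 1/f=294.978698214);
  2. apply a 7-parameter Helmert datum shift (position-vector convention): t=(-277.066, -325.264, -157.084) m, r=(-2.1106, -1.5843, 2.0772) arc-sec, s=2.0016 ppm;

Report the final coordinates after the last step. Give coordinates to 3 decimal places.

X=4485404.270 m, Y=-1012555.935 m, Z=-4405169.633 m

start: φ=-43.964034°, λ=-12.716394°, h=50.206 m
→ ECEF (a=6378206.400, f=1/294.978698214): X=4485628.3293, Y=-1012228.7428, Z=-4405048.5436
→ Helmert 7p (PV): X=4485404.2702, Y=-1012555.9347, Z=-4405169.6333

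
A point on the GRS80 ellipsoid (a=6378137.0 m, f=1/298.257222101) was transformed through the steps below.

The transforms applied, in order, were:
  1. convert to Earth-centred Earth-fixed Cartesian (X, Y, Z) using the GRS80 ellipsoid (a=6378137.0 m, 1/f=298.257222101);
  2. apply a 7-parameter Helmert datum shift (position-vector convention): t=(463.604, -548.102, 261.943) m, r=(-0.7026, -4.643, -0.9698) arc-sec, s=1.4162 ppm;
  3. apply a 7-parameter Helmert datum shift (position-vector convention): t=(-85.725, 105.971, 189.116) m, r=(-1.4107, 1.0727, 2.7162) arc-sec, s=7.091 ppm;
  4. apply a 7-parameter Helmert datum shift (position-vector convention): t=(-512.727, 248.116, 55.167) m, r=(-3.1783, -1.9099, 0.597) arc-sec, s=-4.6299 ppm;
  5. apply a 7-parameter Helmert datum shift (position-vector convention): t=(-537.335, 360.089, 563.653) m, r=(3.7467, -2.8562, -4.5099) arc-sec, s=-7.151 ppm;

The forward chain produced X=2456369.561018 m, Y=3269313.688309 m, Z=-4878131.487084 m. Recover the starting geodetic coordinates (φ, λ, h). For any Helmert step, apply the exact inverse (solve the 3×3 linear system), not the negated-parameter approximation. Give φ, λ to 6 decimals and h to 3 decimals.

φ=-50.222023°, λ=53.075150°, h=866.067 m

start: X=2456369.5610, Y=3269313.6883, Z=-4878131.4871 m
→ Helmert⁻¹: X=2456785.4331, Y=3268942.0710, Z=-4878823.4263
→ Helmert⁻¹: X=2457273.8224, Y=3268777.1543, Z=-4878873.5671
→ Helmert⁻¹: X=2457410.5393, Y=3268649.0136, Z=-4878992.9508
→ Helmert⁻¹: X=2456818.2524, Y=3269220.6574, Z=-4879292.1506
→ geod (Bowring, a=6378137.000): φ=-50.22202300°, λ=53.07515000°, h=866.0670 m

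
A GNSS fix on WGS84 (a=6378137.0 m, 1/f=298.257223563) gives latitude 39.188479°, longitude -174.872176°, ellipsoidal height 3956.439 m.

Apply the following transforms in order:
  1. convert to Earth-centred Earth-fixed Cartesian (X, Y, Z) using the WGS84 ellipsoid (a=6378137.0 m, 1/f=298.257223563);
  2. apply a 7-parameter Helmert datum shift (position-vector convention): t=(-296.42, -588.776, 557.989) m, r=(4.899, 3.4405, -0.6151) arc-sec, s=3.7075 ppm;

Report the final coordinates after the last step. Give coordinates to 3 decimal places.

start: φ=39.188479°, λ=-174.872176°, h=3956.439 m
→ ECEF (a=6378137.000, f=1/298.257223563): X=-4933375.1746, Y=-442706.9396, Z=4011056.6364
→ Helmert 7p (PV): X=-4933624.3006, Y=-443377.9121, Z=4011701.2707

X=-4933624.301 m, Y=-443377.912 m, Z=4011701.271 m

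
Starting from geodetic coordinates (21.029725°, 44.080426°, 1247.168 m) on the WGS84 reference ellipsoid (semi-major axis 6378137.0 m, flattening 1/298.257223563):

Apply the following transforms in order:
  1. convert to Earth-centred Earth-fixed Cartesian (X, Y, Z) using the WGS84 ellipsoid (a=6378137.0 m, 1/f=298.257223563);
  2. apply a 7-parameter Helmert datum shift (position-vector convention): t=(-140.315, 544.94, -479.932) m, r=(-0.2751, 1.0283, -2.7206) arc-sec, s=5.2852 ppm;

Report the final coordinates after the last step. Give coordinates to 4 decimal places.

X=4279277.9106 m, Y=4144638.4038 m, Z=2274419.9703 m

start: φ=21.029725°, λ=44.080426°, h=1247.168 m
→ ECEF (a=6378137.000, f=1/298.257223563): X=4279329.6066, Y=4144124.9711, Z=2274914.7401
→ Helmert 7p (PV): X=4279277.9106, Y=4144638.4038, Z=2274419.9703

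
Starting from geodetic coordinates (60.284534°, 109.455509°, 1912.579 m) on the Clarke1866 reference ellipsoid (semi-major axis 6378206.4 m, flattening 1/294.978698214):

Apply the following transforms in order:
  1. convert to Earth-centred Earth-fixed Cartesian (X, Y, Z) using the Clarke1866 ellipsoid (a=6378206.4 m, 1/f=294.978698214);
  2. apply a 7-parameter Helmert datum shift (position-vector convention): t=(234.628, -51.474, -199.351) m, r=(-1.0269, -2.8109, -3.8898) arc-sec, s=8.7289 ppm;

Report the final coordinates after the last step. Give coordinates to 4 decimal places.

start: φ=60.284534°, λ=109.455509°, h=1912.579 m
→ ECEF (a=6378206.400, f=1/294.978698214): X=-1056074.5633, Y=2989638.3322, Z=5517723.4349
→ Helmert 7p (PV): X=-1055867.9678, Y=2989660.3409, Z=5517542.9715

X=-1055867.9678 m, Y=2989660.3409 m, Z=5517542.9715 m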